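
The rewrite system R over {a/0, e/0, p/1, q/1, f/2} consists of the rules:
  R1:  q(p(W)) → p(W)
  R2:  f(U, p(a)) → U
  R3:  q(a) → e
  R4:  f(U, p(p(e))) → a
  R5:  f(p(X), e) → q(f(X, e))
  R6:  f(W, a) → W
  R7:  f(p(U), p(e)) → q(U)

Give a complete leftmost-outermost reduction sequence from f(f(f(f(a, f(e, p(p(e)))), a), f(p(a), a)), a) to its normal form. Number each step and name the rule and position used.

a

1. f(f(f(f(a, f(e, p(p(e)))), a), f(p(a), a)), a)  →  f(f(f(a, f(e, p(p(e)))), a), f(p(a), a))   [R6 at ε]
2. f(f(f(a, f(e, p(p(e)))), a), f(p(a), a))  →  f(f(a, f(e, p(p(e)))), f(p(a), a))   [R6 at 1]
3. f(f(a, f(e, p(p(e)))), f(p(a), a))  →  f(f(a, a), f(p(a), a))   [R4 at 1.2]
4. f(f(a, a), f(p(a), a))  →  f(a, f(p(a), a))   [R6 at 1]
5. f(a, f(p(a), a))  →  f(a, p(a))   [R6 at 2]
6. f(a, p(a))  →  a   [R2 at ε]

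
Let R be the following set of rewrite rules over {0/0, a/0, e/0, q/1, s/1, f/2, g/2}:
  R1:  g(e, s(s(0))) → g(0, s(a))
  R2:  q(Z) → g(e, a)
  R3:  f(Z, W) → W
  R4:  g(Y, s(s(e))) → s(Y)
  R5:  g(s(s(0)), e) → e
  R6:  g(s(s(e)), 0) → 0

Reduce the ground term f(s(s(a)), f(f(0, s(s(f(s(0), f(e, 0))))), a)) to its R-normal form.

1. f(s(s(a)), f(f(0, s(s(f(s(0), f(e, 0))))), a))  →  f(f(0, s(s(f(s(0), f(e, 0))))), a)   [R3 at ε]
2. f(f(0, s(s(f(s(0), f(e, 0))))), a)  →  a   [R3 at ε]

a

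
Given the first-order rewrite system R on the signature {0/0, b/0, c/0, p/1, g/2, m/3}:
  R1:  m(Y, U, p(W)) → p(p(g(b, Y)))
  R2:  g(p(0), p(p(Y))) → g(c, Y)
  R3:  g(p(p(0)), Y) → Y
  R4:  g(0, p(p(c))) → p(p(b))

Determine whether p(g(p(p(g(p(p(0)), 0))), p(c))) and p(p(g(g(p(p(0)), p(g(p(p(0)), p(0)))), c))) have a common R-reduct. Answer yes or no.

Reduce t₁ = p(g(p(p(g(p(p(0)), 0))), p(c))):
1. p(g(p(p(g(p(p(0)), 0))), p(c)))  →  p(g(p(p(0)), p(c)))   [R3 at 1.1.1.1]
2. p(g(p(p(0)), p(c)))  →  p(p(c))   [R3 at 1]

Reduce t₂ = p(p(g(g(p(p(0)), p(g(p(p(0)), p(0)))), c))):
1. p(p(g(g(p(p(0)), p(g(p(p(0)), p(0)))), c)))  →  p(p(g(p(g(p(p(0)), p(0))), c)))   [R3 at 1.1.1]
2. p(p(g(p(g(p(p(0)), p(0))), c)))  →  p(p(g(p(p(0)), c)))   [R3 at 1.1.1.1]
3. p(p(g(p(p(0)), c)))  →  p(p(c))   [R3 at 1.1]

yes — NF(t₁) = p(p(c)), NF(t₂) = p(p(c))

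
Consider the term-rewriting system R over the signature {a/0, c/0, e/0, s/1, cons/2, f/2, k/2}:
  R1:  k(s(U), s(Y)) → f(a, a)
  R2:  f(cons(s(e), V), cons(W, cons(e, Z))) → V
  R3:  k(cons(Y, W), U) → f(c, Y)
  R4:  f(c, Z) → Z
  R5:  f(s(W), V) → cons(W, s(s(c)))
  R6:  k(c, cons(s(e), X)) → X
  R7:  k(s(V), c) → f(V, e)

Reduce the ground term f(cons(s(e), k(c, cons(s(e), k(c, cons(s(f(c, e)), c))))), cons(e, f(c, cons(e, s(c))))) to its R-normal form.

c

1. f(cons(s(e), k(c, cons(s(e), k(c, cons(s(f(c, e)), c))))), cons(e, f(c, cons(e, s(c)))))  →  f(cons(s(e), k(c, cons(s(f(c, e)), c))), cons(e, f(c, cons(e, s(c)))))   [R6 at 1.2]
2. f(cons(s(e), k(c, cons(s(f(c, e)), c))), cons(e, f(c, cons(e, s(c)))))  →  f(cons(s(e), k(c, cons(s(e), c))), cons(e, f(c, cons(e, s(c)))))   [R4 at 1.2.2.1.1]
3. f(cons(s(e), k(c, cons(s(e), c))), cons(e, f(c, cons(e, s(c)))))  →  f(cons(s(e), c), cons(e, f(c, cons(e, s(c)))))   [R6 at 1.2]
4. f(cons(s(e), c), cons(e, f(c, cons(e, s(c)))))  →  f(cons(s(e), c), cons(e, cons(e, s(c))))   [R4 at 2.2]
5. f(cons(s(e), c), cons(e, cons(e, s(c))))  →  c   [R2 at ε]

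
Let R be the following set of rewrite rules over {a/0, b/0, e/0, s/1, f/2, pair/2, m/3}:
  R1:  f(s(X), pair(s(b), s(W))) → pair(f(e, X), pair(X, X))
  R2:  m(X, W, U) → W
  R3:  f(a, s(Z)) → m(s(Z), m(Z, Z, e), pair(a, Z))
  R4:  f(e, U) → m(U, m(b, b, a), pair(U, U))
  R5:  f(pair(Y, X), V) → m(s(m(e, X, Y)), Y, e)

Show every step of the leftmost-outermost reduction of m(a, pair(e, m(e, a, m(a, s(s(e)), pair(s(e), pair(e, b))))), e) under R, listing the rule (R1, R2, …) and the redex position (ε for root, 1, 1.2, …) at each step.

1. m(a, pair(e, m(e, a, m(a, s(s(e)), pair(s(e), pair(e, b))))), e)  →  pair(e, m(e, a, m(a, s(s(e)), pair(s(e), pair(e, b)))))   [R2 at ε]
2. pair(e, m(e, a, m(a, s(s(e)), pair(s(e), pair(e, b)))))  →  pair(e, a)   [R2 at 2]

pair(e, a)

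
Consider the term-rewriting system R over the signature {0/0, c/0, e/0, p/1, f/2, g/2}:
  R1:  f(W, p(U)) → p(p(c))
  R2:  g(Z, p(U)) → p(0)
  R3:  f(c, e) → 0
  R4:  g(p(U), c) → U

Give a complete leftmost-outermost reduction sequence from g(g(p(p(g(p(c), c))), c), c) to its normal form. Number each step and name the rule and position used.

1. g(g(p(p(g(p(c), c))), c), c)  →  g(p(g(p(c), c)), c)   [R4 at 1]
2. g(p(g(p(c), c)), c)  →  g(p(c), c)   [R4 at ε]
3. g(p(c), c)  →  c   [R4 at ε]

c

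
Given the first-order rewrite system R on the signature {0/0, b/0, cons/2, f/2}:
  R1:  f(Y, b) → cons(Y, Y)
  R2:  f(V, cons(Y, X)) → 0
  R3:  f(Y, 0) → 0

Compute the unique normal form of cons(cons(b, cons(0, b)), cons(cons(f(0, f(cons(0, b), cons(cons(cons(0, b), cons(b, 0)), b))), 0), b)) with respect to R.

cons(cons(b, cons(0, b)), cons(cons(0, 0), b))

1. cons(cons(b, cons(0, b)), cons(cons(f(0, f(cons(0, b), cons(cons(cons(0, b), cons(b, 0)), b))), 0), b))  →  cons(cons(b, cons(0, b)), cons(cons(f(0, 0), 0), b))   [R2 at 2.1.1.2]
2. cons(cons(b, cons(0, b)), cons(cons(f(0, 0), 0), b))  →  cons(cons(b, cons(0, b)), cons(cons(0, 0), b))   [R3 at 2.1.1]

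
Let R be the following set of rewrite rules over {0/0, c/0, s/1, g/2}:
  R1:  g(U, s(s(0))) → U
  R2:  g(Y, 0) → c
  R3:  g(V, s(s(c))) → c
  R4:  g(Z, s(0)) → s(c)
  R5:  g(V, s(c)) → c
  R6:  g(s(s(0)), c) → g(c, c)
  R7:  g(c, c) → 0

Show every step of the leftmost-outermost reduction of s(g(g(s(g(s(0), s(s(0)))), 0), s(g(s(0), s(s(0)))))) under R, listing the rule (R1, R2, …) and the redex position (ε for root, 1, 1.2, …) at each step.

1. s(g(g(s(g(s(0), s(s(0)))), 0), s(g(s(0), s(s(0))))))  →  s(g(c, s(g(s(0), s(s(0))))))   [R2 at 1.1]
2. s(g(c, s(g(s(0), s(s(0))))))  →  s(g(c, s(s(0))))   [R1 at 1.2.1]
3. s(g(c, s(s(0))))  →  s(c)   [R1 at 1]

s(c)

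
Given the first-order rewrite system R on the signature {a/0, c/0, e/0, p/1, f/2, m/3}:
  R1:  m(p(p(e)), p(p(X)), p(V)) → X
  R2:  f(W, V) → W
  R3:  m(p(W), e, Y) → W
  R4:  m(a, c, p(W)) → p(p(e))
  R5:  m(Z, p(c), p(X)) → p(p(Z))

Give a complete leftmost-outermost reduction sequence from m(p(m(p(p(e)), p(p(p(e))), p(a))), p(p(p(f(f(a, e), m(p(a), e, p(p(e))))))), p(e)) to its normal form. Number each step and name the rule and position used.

p(a)

1. m(p(m(p(p(e)), p(p(p(e))), p(a))), p(p(p(f(f(a, e), m(p(a), e, p(p(e))))))), p(e))  →  m(p(p(e)), p(p(p(f(f(a, e), m(p(a), e, p(p(e))))))), p(e))   [R1 at 1.1]
2. m(p(p(e)), p(p(p(f(f(a, e), m(p(a), e, p(p(e))))))), p(e))  →  p(f(f(a, e), m(p(a), e, p(p(e)))))   [R1 at ε]
3. p(f(f(a, e), m(p(a), e, p(p(e)))))  →  p(f(a, e))   [R2 at 1]
4. p(f(a, e))  →  p(a)   [R2 at 1]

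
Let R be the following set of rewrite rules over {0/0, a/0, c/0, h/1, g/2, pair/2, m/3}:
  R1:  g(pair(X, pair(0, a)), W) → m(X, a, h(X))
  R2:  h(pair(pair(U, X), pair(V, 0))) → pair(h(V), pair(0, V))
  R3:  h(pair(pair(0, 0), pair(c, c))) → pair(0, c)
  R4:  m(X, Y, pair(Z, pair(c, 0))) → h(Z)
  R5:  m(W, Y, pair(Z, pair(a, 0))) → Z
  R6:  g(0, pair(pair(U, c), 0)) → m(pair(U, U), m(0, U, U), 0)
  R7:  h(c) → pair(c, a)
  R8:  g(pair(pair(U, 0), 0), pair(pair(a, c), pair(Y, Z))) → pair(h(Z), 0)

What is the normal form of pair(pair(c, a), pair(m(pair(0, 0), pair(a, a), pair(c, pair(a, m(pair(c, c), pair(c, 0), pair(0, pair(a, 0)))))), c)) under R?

pair(pair(c, a), pair(c, c))

1. pair(pair(c, a), pair(m(pair(0, 0), pair(a, a), pair(c, pair(a, m(pair(c, c), pair(c, 0), pair(0, pair(a, 0)))))), c))  →  pair(pair(c, a), pair(m(pair(0, 0), pair(a, a), pair(c, pair(a, 0))), c))   [R5 at 2.1.3.2.2]
2. pair(pair(c, a), pair(m(pair(0, 0), pair(a, a), pair(c, pair(a, 0))), c))  →  pair(pair(c, a), pair(c, c))   [R5 at 2.1]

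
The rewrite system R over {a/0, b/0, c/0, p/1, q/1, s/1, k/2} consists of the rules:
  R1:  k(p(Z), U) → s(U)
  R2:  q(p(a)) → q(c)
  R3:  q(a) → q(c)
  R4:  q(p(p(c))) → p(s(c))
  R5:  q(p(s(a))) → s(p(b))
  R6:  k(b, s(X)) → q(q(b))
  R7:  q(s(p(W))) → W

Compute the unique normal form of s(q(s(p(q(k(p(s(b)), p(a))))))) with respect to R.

s(a)

1. s(q(s(p(q(k(p(s(b)), p(a)))))))  →  s(q(k(p(s(b)), p(a))))   [R7 at 1]
2. s(q(k(p(s(b)), p(a))))  →  s(q(s(p(a))))   [R1 at 1.1]
3. s(q(s(p(a))))  →  s(a)   [R7 at 1]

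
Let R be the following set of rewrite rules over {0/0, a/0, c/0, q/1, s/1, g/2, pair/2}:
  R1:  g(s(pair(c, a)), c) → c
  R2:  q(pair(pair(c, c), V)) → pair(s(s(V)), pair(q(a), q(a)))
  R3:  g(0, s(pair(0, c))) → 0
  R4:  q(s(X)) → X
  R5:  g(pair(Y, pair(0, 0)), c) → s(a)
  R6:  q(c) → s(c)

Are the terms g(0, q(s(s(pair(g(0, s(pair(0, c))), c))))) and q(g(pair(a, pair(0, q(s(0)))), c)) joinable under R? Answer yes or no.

no — NF(t₁) = 0, NF(t₂) = a

Reduce t₁ = g(0, q(s(s(pair(g(0, s(pair(0, c))), c))))):
1. g(0, q(s(s(pair(g(0, s(pair(0, c))), c)))))  →  g(0, s(pair(g(0, s(pair(0, c))), c)))   [R4 at 2]
2. g(0, s(pair(g(0, s(pair(0, c))), c)))  →  g(0, s(pair(0, c)))   [R3 at 2.1.1]
3. g(0, s(pair(0, c)))  →  0   [R3 at ε]

Reduce t₂ = q(g(pair(a, pair(0, q(s(0)))), c)):
1. q(g(pair(a, pair(0, q(s(0)))), c))  →  q(g(pair(a, pair(0, 0)), c))   [R4 at 1.1.2.2]
2. q(g(pair(a, pair(0, 0)), c))  →  q(s(a))   [R5 at 1]
3. q(s(a))  →  a   [R4 at ε]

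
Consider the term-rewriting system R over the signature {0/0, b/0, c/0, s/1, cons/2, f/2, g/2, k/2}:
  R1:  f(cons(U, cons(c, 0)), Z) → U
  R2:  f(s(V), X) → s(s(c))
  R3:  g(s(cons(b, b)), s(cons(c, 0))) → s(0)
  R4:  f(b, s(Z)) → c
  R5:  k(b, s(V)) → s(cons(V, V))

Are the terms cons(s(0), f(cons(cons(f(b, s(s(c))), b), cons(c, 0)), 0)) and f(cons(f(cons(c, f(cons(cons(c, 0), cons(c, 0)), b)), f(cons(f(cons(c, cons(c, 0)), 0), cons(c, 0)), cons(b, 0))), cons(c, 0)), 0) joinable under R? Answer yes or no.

no — NF(t₁) = cons(s(0), cons(c, b)), NF(t₂) = c

Reduce t₁ = cons(s(0), f(cons(cons(f(b, s(s(c))), b), cons(c, 0)), 0)):
1. cons(s(0), f(cons(cons(f(b, s(s(c))), b), cons(c, 0)), 0))  →  cons(s(0), cons(f(b, s(s(c))), b))   [R1 at 2]
2. cons(s(0), cons(f(b, s(s(c))), b))  →  cons(s(0), cons(c, b))   [R4 at 2.1]

Reduce t₂ = f(cons(f(cons(c, f(cons(cons(c, 0), cons(c, 0)), b)), f(cons(f(cons(c, cons(c, 0)), 0), cons(c, 0)), cons(b, 0))), cons(c, 0)), 0):
1. f(cons(f(cons(c, f(cons(cons(c, 0), cons(c, 0)), b)), f(cons(f(cons(c, cons(c, 0)), 0), cons(c, 0)), cons(b, 0))), cons(c, 0)), 0)  →  f(cons(c, f(cons(cons(c, 0), cons(c, 0)), b)), f(cons(f(cons(c, cons(c, 0)), 0), cons(c, 0)), cons(b, 0)))   [R1 at ε]
2. f(cons(c, f(cons(cons(c, 0), cons(c, 0)), b)), f(cons(f(cons(c, cons(c, 0)), 0), cons(c, 0)), cons(b, 0)))  →  f(cons(c, cons(c, 0)), f(cons(f(cons(c, cons(c, 0)), 0), cons(c, 0)), cons(b, 0)))   [R1 at 1.2]
3. f(cons(c, cons(c, 0)), f(cons(f(cons(c, cons(c, 0)), 0), cons(c, 0)), cons(b, 0)))  →  c   [R1 at ε]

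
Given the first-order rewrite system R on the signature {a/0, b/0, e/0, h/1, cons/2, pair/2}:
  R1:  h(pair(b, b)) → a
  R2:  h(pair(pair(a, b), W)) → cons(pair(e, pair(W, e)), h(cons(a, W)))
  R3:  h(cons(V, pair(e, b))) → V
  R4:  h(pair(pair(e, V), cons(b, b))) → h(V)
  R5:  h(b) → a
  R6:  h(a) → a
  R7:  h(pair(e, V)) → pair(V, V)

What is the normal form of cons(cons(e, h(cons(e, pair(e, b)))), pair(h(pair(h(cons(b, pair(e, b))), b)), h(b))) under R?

1. cons(cons(e, h(cons(e, pair(e, b)))), pair(h(pair(h(cons(b, pair(e, b))), b)), h(b)))  →  cons(cons(e, e), pair(h(pair(h(cons(b, pair(e, b))), b)), h(b)))   [R3 at 1.2]
2. cons(cons(e, e), pair(h(pair(h(cons(b, pair(e, b))), b)), h(b)))  →  cons(cons(e, e), pair(h(pair(b, b)), h(b)))   [R3 at 2.1.1.1]
3. cons(cons(e, e), pair(h(pair(b, b)), h(b)))  →  cons(cons(e, e), pair(a, h(b)))   [R1 at 2.1]
4. cons(cons(e, e), pair(a, h(b)))  →  cons(cons(e, e), pair(a, a))   [R5 at 2.2]

cons(cons(e, e), pair(a, a))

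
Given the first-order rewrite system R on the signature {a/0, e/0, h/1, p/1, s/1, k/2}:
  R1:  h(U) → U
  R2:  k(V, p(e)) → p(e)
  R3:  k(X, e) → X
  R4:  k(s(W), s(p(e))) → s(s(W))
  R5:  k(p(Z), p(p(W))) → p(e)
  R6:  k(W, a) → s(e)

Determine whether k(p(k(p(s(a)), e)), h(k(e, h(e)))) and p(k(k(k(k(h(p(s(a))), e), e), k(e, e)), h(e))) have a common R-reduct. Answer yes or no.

Reduce t₁ = k(p(k(p(s(a)), e)), h(k(e, h(e)))):
1. k(p(k(p(s(a)), e)), h(k(e, h(e))))  →  k(p(p(s(a))), h(k(e, h(e))))   [R3 at 1.1]
2. k(p(p(s(a))), h(k(e, h(e))))  →  k(p(p(s(a))), k(e, h(e)))   [R1 at 2]
3. k(p(p(s(a))), k(e, h(e)))  →  k(p(p(s(a))), k(e, e))   [R1 at 2.2]
4. k(p(p(s(a))), k(e, e))  →  k(p(p(s(a))), e)   [R3 at 2]
5. k(p(p(s(a))), e)  →  p(p(s(a)))   [R3 at ε]

Reduce t₂ = p(k(k(k(k(h(p(s(a))), e), e), k(e, e)), h(e))):
1. p(k(k(k(k(h(p(s(a))), e), e), k(e, e)), h(e)))  →  p(k(k(k(h(p(s(a))), e), k(e, e)), h(e)))   [R3 at 1.1.1]
2. p(k(k(k(h(p(s(a))), e), k(e, e)), h(e)))  →  p(k(k(h(p(s(a))), k(e, e)), h(e)))   [R3 at 1.1.1]
3. p(k(k(h(p(s(a))), k(e, e)), h(e)))  →  p(k(k(p(s(a)), k(e, e)), h(e)))   [R1 at 1.1.1]
4. p(k(k(p(s(a)), k(e, e)), h(e)))  →  p(k(k(p(s(a)), e), h(e)))   [R3 at 1.1.2]
5. p(k(k(p(s(a)), e), h(e)))  →  p(k(p(s(a)), h(e)))   [R3 at 1.1]
6. p(k(p(s(a)), h(e)))  →  p(k(p(s(a)), e))   [R1 at 1.2]
7. p(k(p(s(a)), e))  →  p(p(s(a)))   [R3 at 1]

yes — NF(t₁) = p(p(s(a))), NF(t₂) = p(p(s(a)))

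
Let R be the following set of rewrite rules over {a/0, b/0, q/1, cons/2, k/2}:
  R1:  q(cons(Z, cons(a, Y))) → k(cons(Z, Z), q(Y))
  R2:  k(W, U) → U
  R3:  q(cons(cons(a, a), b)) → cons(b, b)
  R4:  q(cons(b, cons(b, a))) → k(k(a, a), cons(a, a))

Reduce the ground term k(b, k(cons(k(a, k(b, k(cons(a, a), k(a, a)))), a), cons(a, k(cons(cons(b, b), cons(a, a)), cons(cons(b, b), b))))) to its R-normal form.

cons(a, cons(cons(b, b), b))

1. k(b, k(cons(k(a, k(b, k(cons(a, a), k(a, a)))), a), cons(a, k(cons(cons(b, b), cons(a, a)), cons(cons(b, b), b)))))  →  k(cons(k(a, k(b, k(cons(a, a), k(a, a)))), a), cons(a, k(cons(cons(b, b), cons(a, a)), cons(cons(b, b), b))))   [R2 at ε]
2. k(cons(k(a, k(b, k(cons(a, a), k(a, a)))), a), cons(a, k(cons(cons(b, b), cons(a, a)), cons(cons(b, b), b))))  →  cons(a, k(cons(cons(b, b), cons(a, a)), cons(cons(b, b), b)))   [R2 at ε]
3. cons(a, k(cons(cons(b, b), cons(a, a)), cons(cons(b, b), b)))  →  cons(a, cons(cons(b, b), b))   [R2 at 2]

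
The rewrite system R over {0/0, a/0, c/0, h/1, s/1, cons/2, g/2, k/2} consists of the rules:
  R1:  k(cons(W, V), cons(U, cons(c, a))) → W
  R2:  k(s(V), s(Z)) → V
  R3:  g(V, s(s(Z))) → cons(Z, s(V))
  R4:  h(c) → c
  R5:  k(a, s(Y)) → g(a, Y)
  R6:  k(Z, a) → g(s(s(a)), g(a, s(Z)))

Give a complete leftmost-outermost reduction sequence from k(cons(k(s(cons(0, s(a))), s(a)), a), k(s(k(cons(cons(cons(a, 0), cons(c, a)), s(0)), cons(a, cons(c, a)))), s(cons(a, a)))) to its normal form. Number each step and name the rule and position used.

1. k(cons(k(s(cons(0, s(a))), s(a)), a), k(s(k(cons(cons(cons(a, 0), cons(c, a)), s(0)), cons(a, cons(c, a)))), s(cons(a, a))))  →  k(cons(cons(0, s(a)), a), k(s(k(cons(cons(cons(a, 0), cons(c, a)), s(0)), cons(a, cons(c, a)))), s(cons(a, a))))   [R2 at 1.1]
2. k(cons(cons(0, s(a)), a), k(s(k(cons(cons(cons(a, 0), cons(c, a)), s(0)), cons(a, cons(c, a)))), s(cons(a, a))))  →  k(cons(cons(0, s(a)), a), k(cons(cons(cons(a, 0), cons(c, a)), s(0)), cons(a, cons(c, a))))   [R2 at 2]
3. k(cons(cons(0, s(a)), a), k(cons(cons(cons(a, 0), cons(c, a)), s(0)), cons(a, cons(c, a))))  →  k(cons(cons(0, s(a)), a), cons(cons(a, 0), cons(c, a)))   [R1 at 2]
4. k(cons(cons(0, s(a)), a), cons(cons(a, 0), cons(c, a)))  →  cons(0, s(a))   [R1 at ε]

cons(0, s(a))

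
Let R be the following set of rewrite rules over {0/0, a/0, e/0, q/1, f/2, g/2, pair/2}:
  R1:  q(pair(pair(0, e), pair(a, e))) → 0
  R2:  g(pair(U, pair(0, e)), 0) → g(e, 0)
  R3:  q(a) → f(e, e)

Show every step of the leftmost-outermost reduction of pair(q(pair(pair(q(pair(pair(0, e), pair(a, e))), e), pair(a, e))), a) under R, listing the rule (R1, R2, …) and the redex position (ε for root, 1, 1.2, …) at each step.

pair(0, a)

1. pair(q(pair(pair(q(pair(pair(0, e), pair(a, e))), e), pair(a, e))), a)  →  pair(q(pair(pair(0, e), pair(a, e))), a)   [R1 at 1.1.1.1]
2. pair(q(pair(pair(0, e), pair(a, e))), a)  →  pair(0, a)   [R1 at 1]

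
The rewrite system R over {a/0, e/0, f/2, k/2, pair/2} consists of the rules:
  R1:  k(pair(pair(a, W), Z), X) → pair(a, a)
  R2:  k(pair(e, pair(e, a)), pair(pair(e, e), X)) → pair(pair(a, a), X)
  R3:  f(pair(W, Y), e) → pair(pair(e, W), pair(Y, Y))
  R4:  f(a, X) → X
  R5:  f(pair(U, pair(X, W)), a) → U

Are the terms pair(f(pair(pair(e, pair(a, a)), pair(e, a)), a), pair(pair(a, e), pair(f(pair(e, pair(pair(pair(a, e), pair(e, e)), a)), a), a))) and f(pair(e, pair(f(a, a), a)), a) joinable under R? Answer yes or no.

Reduce t₁ = pair(f(pair(pair(e, pair(a, a)), pair(e, a)), a), pair(pair(a, e), pair(f(pair(e, pair(pair(pair(a, e), pair(e, e)), a)), a), a))):
1. pair(f(pair(pair(e, pair(a, a)), pair(e, a)), a), pair(pair(a, e), pair(f(pair(e, pair(pair(pair(a, e), pair(e, e)), a)), a), a)))  →  pair(pair(e, pair(a, a)), pair(pair(a, e), pair(f(pair(e, pair(pair(pair(a, e), pair(e, e)), a)), a), a)))   [R5 at 1]
2. pair(pair(e, pair(a, a)), pair(pair(a, e), pair(f(pair(e, pair(pair(pair(a, e), pair(e, e)), a)), a), a)))  →  pair(pair(e, pair(a, a)), pair(pair(a, e), pair(e, a)))   [R5 at 2.2.1]

Reduce t₂ = f(pair(e, pair(f(a, a), a)), a):
1. f(pair(e, pair(f(a, a), a)), a)  →  e   [R5 at ε]

no — NF(t₁) = pair(pair(e, pair(a, a)), pair(pair(a, e), pair(e, a))), NF(t₂) = e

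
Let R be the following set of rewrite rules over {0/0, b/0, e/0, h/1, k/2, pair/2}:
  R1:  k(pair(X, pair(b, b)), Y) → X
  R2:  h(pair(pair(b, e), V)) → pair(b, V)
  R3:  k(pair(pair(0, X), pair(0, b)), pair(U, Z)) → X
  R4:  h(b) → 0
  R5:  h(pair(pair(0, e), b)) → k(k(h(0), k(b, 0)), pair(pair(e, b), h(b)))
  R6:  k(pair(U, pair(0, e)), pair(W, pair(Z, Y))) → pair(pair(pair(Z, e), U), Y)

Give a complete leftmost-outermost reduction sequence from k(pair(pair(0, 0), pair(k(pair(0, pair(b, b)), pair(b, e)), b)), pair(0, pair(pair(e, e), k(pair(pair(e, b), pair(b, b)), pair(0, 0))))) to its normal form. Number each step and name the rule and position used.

1. k(pair(pair(0, 0), pair(k(pair(0, pair(b, b)), pair(b, e)), b)), pair(0, pair(pair(e, e), k(pair(pair(e, b), pair(b, b)), pair(0, 0)))))  →  k(pair(pair(0, 0), pair(0, b)), pair(0, pair(pair(e, e), k(pair(pair(e, b), pair(b, b)), pair(0, 0)))))   [R1 at 1.2.1]
2. k(pair(pair(0, 0), pair(0, b)), pair(0, pair(pair(e, e), k(pair(pair(e, b), pair(b, b)), pair(0, 0)))))  →  0   [R3 at ε]

0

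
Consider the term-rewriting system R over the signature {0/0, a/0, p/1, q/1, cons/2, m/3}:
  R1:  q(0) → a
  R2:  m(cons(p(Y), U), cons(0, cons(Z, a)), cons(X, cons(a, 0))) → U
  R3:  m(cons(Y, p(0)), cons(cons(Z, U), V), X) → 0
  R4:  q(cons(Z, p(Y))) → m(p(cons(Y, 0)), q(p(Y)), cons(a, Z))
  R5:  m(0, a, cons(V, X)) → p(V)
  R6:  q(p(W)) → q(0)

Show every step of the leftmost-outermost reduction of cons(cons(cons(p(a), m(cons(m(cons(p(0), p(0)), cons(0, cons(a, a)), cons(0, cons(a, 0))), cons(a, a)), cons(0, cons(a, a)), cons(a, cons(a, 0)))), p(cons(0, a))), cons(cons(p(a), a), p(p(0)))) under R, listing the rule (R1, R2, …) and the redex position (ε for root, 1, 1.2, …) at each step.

1. cons(cons(cons(p(a), m(cons(m(cons(p(0), p(0)), cons(0, cons(a, a)), cons(0, cons(a, 0))), cons(a, a)), cons(0, cons(a, a)), cons(a, cons(a, 0)))), p(cons(0, a))), cons(cons(p(a), a), p(p(0))))  →  cons(cons(cons(p(a), m(cons(p(0), cons(a, a)), cons(0, cons(a, a)), cons(a, cons(a, 0)))), p(cons(0, a))), cons(cons(p(a), a), p(p(0))))   [R2 at 1.1.2.1.1]
2. cons(cons(cons(p(a), m(cons(p(0), cons(a, a)), cons(0, cons(a, a)), cons(a, cons(a, 0)))), p(cons(0, a))), cons(cons(p(a), a), p(p(0))))  →  cons(cons(cons(p(a), cons(a, a)), p(cons(0, a))), cons(cons(p(a), a), p(p(0))))   [R2 at 1.1.2]

cons(cons(cons(p(a), cons(a, a)), p(cons(0, a))), cons(cons(p(a), a), p(p(0))))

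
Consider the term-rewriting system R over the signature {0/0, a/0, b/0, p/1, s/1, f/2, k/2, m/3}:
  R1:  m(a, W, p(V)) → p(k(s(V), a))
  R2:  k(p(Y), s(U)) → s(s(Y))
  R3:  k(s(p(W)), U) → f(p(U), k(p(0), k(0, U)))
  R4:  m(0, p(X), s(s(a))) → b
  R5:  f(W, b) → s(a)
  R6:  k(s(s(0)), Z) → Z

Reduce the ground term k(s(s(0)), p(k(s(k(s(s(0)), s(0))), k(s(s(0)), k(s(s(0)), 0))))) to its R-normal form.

1. k(s(s(0)), p(k(s(k(s(s(0)), s(0))), k(s(s(0)), k(s(s(0)), 0)))))  →  p(k(s(k(s(s(0)), s(0))), k(s(s(0)), k(s(s(0)), 0))))   [R6 at ε]
2. p(k(s(k(s(s(0)), s(0))), k(s(s(0)), k(s(s(0)), 0))))  →  p(k(s(s(0)), k(s(s(0)), k(s(s(0)), 0))))   [R6 at 1.1.1]
3. p(k(s(s(0)), k(s(s(0)), k(s(s(0)), 0))))  →  p(k(s(s(0)), k(s(s(0)), 0)))   [R6 at 1]
4. p(k(s(s(0)), k(s(s(0)), 0)))  →  p(k(s(s(0)), 0))   [R6 at 1]
5. p(k(s(s(0)), 0))  →  p(0)   [R6 at 1]

p(0)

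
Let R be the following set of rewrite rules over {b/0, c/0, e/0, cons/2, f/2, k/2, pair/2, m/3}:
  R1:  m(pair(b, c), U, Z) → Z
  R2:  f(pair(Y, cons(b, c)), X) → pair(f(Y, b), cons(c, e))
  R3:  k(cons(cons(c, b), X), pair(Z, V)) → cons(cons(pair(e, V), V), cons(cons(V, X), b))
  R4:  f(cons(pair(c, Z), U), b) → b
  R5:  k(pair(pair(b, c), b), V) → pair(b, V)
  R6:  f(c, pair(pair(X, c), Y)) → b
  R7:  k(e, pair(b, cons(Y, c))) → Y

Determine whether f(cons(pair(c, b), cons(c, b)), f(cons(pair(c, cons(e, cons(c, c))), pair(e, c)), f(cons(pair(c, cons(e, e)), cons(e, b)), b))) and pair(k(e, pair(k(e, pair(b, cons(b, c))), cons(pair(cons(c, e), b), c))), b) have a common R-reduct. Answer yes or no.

Reduce t₁ = f(cons(pair(c, b), cons(c, b)), f(cons(pair(c, cons(e, cons(c, c))), pair(e, c)), f(cons(pair(c, cons(e, e)), cons(e, b)), b))):
1. f(cons(pair(c, b), cons(c, b)), f(cons(pair(c, cons(e, cons(c, c))), pair(e, c)), f(cons(pair(c, cons(e, e)), cons(e, b)), b)))  →  f(cons(pair(c, b), cons(c, b)), f(cons(pair(c, cons(e, cons(c, c))), pair(e, c)), b))   [R4 at 2.2]
2. f(cons(pair(c, b), cons(c, b)), f(cons(pair(c, cons(e, cons(c, c))), pair(e, c)), b))  →  f(cons(pair(c, b), cons(c, b)), b)   [R4 at 2]
3. f(cons(pair(c, b), cons(c, b)), b)  →  b   [R4 at ε]

Reduce t₂ = pair(k(e, pair(k(e, pair(b, cons(b, c))), cons(pair(cons(c, e), b), c))), b):
1. pair(k(e, pair(k(e, pair(b, cons(b, c))), cons(pair(cons(c, e), b), c))), b)  →  pair(k(e, pair(b, cons(pair(cons(c, e), b), c))), b)   [R7 at 1.2.1]
2. pair(k(e, pair(b, cons(pair(cons(c, e), b), c))), b)  →  pair(pair(cons(c, e), b), b)   [R7 at 1]

no — NF(t₁) = b, NF(t₂) = pair(pair(cons(c, e), b), b)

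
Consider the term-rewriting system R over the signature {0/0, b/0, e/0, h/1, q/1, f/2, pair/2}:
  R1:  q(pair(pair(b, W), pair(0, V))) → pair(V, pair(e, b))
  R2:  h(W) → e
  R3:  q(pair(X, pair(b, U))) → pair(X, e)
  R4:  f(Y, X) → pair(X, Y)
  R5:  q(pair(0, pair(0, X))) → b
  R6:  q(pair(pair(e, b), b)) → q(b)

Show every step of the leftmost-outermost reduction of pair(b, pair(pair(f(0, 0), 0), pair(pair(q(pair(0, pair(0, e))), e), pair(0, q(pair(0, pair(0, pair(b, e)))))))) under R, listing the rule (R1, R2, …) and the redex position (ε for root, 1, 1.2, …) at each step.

1. pair(b, pair(pair(f(0, 0), 0), pair(pair(q(pair(0, pair(0, e))), e), pair(0, q(pair(0, pair(0, pair(b, e))))))))  →  pair(b, pair(pair(pair(0, 0), 0), pair(pair(q(pair(0, pair(0, e))), e), pair(0, q(pair(0, pair(0, pair(b, e))))))))   [R4 at 2.1.1]
2. pair(b, pair(pair(pair(0, 0), 0), pair(pair(q(pair(0, pair(0, e))), e), pair(0, q(pair(0, pair(0, pair(b, e))))))))  →  pair(b, pair(pair(pair(0, 0), 0), pair(pair(b, e), pair(0, q(pair(0, pair(0, pair(b, e))))))))   [R5 at 2.2.1.1]
3. pair(b, pair(pair(pair(0, 0), 0), pair(pair(b, e), pair(0, q(pair(0, pair(0, pair(b, e))))))))  →  pair(b, pair(pair(pair(0, 0), 0), pair(pair(b, e), pair(0, b))))   [R5 at 2.2.2.2]

pair(b, pair(pair(pair(0, 0), 0), pair(pair(b, e), pair(0, b))))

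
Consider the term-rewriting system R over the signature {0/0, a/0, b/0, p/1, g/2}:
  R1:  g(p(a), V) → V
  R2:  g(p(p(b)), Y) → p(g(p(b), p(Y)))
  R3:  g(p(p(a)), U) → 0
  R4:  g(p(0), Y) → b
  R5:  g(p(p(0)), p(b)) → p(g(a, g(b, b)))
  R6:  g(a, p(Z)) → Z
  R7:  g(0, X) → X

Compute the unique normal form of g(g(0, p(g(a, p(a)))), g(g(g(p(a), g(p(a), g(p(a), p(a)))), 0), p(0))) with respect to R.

1. g(g(0, p(g(a, p(a)))), g(g(g(p(a), g(p(a), g(p(a), p(a)))), 0), p(0)))  →  g(p(g(a, p(a))), g(g(g(p(a), g(p(a), g(p(a), p(a)))), 0), p(0)))   [R7 at 1]
2. g(p(g(a, p(a))), g(g(g(p(a), g(p(a), g(p(a), p(a)))), 0), p(0)))  →  g(p(a), g(g(g(p(a), g(p(a), g(p(a), p(a)))), 0), p(0)))   [R6 at 1.1]
3. g(p(a), g(g(g(p(a), g(p(a), g(p(a), p(a)))), 0), p(0)))  →  g(g(g(p(a), g(p(a), g(p(a), p(a)))), 0), p(0))   [R1 at ε]
4. g(g(g(p(a), g(p(a), g(p(a), p(a)))), 0), p(0))  →  g(g(g(p(a), g(p(a), p(a))), 0), p(0))   [R1 at 1.1]
5. g(g(g(p(a), g(p(a), p(a))), 0), p(0))  →  g(g(g(p(a), p(a)), 0), p(0))   [R1 at 1.1]
6. g(g(g(p(a), p(a)), 0), p(0))  →  g(g(p(a), 0), p(0))   [R1 at 1.1]
7. g(g(p(a), 0), p(0))  →  g(0, p(0))   [R1 at 1]
8. g(0, p(0))  →  p(0)   [R7 at ε]

p(0)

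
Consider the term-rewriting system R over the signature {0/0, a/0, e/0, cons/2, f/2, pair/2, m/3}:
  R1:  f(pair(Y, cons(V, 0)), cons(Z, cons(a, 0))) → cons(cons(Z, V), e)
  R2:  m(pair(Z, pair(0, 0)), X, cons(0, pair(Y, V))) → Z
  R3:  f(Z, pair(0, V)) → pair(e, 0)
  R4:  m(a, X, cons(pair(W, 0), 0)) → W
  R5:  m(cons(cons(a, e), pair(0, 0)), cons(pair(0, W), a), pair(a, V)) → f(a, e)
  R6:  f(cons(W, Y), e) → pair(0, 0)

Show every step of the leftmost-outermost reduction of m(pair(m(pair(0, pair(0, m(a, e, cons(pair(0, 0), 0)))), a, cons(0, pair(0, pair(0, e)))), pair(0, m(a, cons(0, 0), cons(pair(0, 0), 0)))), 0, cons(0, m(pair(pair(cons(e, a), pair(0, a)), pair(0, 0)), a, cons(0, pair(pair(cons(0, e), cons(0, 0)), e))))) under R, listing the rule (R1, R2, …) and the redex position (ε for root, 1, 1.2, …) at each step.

0

1. m(pair(m(pair(0, pair(0, m(a, e, cons(pair(0, 0), 0)))), a, cons(0, pair(0, pair(0, e)))), pair(0, m(a, cons(0, 0), cons(pair(0, 0), 0)))), 0, cons(0, m(pair(pair(cons(e, a), pair(0, a)), pair(0, 0)), a, cons(0, pair(pair(cons(0, e), cons(0, 0)), e)))))  →  m(pair(m(pair(0, pair(0, 0)), a, cons(0, pair(0, pair(0, e)))), pair(0, m(a, cons(0, 0), cons(pair(0, 0), 0)))), 0, cons(0, m(pair(pair(cons(e, a), pair(0, a)), pair(0, 0)), a, cons(0, pair(pair(cons(0, e), cons(0, 0)), e)))))   [R4 at 1.1.1.2.2]
2. m(pair(m(pair(0, pair(0, 0)), a, cons(0, pair(0, pair(0, e)))), pair(0, m(a, cons(0, 0), cons(pair(0, 0), 0)))), 0, cons(0, m(pair(pair(cons(e, a), pair(0, a)), pair(0, 0)), a, cons(0, pair(pair(cons(0, e), cons(0, 0)), e)))))  →  m(pair(0, pair(0, m(a, cons(0, 0), cons(pair(0, 0), 0)))), 0, cons(0, m(pair(pair(cons(e, a), pair(0, a)), pair(0, 0)), a, cons(0, pair(pair(cons(0, e), cons(0, 0)), e)))))   [R2 at 1.1]
3. m(pair(0, pair(0, m(a, cons(0, 0), cons(pair(0, 0), 0)))), 0, cons(0, m(pair(pair(cons(e, a), pair(0, a)), pair(0, 0)), a, cons(0, pair(pair(cons(0, e), cons(0, 0)), e)))))  →  m(pair(0, pair(0, 0)), 0, cons(0, m(pair(pair(cons(e, a), pair(0, a)), pair(0, 0)), a, cons(0, pair(pair(cons(0, e), cons(0, 0)), e)))))   [R4 at 1.2.2]
4. m(pair(0, pair(0, 0)), 0, cons(0, m(pair(pair(cons(e, a), pair(0, a)), pair(0, 0)), a, cons(0, pair(pair(cons(0, e), cons(0, 0)), e)))))  →  m(pair(0, pair(0, 0)), 0, cons(0, pair(cons(e, a), pair(0, a))))   [R2 at 3.2]
5. m(pair(0, pair(0, 0)), 0, cons(0, pair(cons(e, a), pair(0, a))))  →  0   [R2 at ε]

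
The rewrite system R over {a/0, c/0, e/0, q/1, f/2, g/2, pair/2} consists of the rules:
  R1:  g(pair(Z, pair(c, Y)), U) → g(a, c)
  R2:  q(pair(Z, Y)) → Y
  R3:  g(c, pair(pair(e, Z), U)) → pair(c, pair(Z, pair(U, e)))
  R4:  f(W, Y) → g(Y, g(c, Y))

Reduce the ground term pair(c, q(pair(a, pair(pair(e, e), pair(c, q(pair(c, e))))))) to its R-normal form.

1. pair(c, q(pair(a, pair(pair(e, e), pair(c, q(pair(c, e)))))))  →  pair(c, pair(pair(e, e), pair(c, q(pair(c, e)))))   [R2 at 2]
2. pair(c, pair(pair(e, e), pair(c, q(pair(c, e)))))  →  pair(c, pair(pair(e, e), pair(c, e)))   [R2 at 2.2.2]

pair(c, pair(pair(e, e), pair(c, e)))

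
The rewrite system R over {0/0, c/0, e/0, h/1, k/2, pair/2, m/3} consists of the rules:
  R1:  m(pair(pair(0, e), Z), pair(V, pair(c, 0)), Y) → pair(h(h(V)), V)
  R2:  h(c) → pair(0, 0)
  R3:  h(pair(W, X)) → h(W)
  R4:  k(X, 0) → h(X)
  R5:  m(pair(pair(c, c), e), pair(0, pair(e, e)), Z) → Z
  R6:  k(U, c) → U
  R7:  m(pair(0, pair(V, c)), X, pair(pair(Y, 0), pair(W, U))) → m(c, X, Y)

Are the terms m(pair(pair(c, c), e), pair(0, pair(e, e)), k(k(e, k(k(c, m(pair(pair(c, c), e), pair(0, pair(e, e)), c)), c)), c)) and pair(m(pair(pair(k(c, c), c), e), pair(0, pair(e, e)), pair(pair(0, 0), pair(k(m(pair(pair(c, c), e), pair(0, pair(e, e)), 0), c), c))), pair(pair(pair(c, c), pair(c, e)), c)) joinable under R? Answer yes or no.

Reduce t₁ = m(pair(pair(c, c), e), pair(0, pair(e, e)), k(k(e, k(k(c, m(pair(pair(c, c), e), pair(0, pair(e, e)), c)), c)), c)):
1. m(pair(pair(c, c), e), pair(0, pair(e, e)), k(k(e, k(k(c, m(pair(pair(c, c), e), pair(0, pair(e, e)), c)), c)), c))  →  k(k(e, k(k(c, m(pair(pair(c, c), e), pair(0, pair(e, e)), c)), c)), c)   [R5 at ε]
2. k(k(e, k(k(c, m(pair(pair(c, c), e), pair(0, pair(e, e)), c)), c)), c)  →  k(e, k(k(c, m(pair(pair(c, c), e), pair(0, pair(e, e)), c)), c))   [R6 at ε]
3. k(e, k(k(c, m(pair(pair(c, c), e), pair(0, pair(e, e)), c)), c))  →  k(e, k(c, m(pair(pair(c, c), e), pair(0, pair(e, e)), c)))   [R6 at 2]
4. k(e, k(c, m(pair(pair(c, c), e), pair(0, pair(e, e)), c)))  →  k(e, k(c, c))   [R5 at 2.2]
5. k(e, k(c, c))  →  k(e, c)   [R6 at 2]
6. k(e, c)  →  e   [R6 at ε]

Reduce t₂ = pair(m(pair(pair(k(c, c), c), e), pair(0, pair(e, e)), pair(pair(0, 0), pair(k(m(pair(pair(c, c), e), pair(0, pair(e, e)), 0), c), c))), pair(pair(pair(c, c), pair(c, e)), c)):
1. pair(m(pair(pair(k(c, c), c), e), pair(0, pair(e, e)), pair(pair(0, 0), pair(k(m(pair(pair(c, c), e), pair(0, pair(e, e)), 0), c), c))), pair(pair(pair(c, c), pair(c, e)), c))  →  pair(m(pair(pair(c, c), e), pair(0, pair(e, e)), pair(pair(0, 0), pair(k(m(pair(pair(c, c), e), pair(0, pair(e, e)), 0), c), c))), pair(pair(pair(c, c), pair(c, e)), c))   [R6 at 1.1.1.1]
2. pair(m(pair(pair(c, c), e), pair(0, pair(e, e)), pair(pair(0, 0), pair(k(m(pair(pair(c, c), e), pair(0, pair(e, e)), 0), c), c))), pair(pair(pair(c, c), pair(c, e)), c))  →  pair(pair(pair(0, 0), pair(k(m(pair(pair(c, c), e), pair(0, pair(e, e)), 0), c), c)), pair(pair(pair(c, c), pair(c, e)), c))   [R5 at 1]
3. pair(pair(pair(0, 0), pair(k(m(pair(pair(c, c), e), pair(0, pair(e, e)), 0), c), c)), pair(pair(pair(c, c), pair(c, e)), c))  →  pair(pair(pair(0, 0), pair(m(pair(pair(c, c), e), pair(0, pair(e, e)), 0), c)), pair(pair(pair(c, c), pair(c, e)), c))   [R6 at 1.2.1]
4. pair(pair(pair(0, 0), pair(m(pair(pair(c, c), e), pair(0, pair(e, e)), 0), c)), pair(pair(pair(c, c), pair(c, e)), c))  →  pair(pair(pair(0, 0), pair(0, c)), pair(pair(pair(c, c), pair(c, e)), c))   [R5 at 1.2.1]

no — NF(t₁) = e, NF(t₂) = pair(pair(pair(0, 0), pair(0, c)), pair(pair(pair(c, c), pair(c, e)), c))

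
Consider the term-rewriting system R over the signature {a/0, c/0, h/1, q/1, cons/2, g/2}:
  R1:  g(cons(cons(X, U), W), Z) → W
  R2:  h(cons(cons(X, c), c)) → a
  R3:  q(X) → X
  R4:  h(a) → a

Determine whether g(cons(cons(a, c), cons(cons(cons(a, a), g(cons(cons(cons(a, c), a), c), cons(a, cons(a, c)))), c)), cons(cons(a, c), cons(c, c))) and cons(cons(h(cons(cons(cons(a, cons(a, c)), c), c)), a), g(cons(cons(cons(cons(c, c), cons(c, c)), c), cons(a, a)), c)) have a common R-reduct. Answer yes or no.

no — NF(t₁) = cons(cons(cons(a, a), c), c), NF(t₂) = cons(cons(a, a), cons(a, a))

Reduce t₁ = g(cons(cons(a, c), cons(cons(cons(a, a), g(cons(cons(cons(a, c), a), c), cons(a, cons(a, c)))), c)), cons(cons(a, c), cons(c, c))):
1. g(cons(cons(a, c), cons(cons(cons(a, a), g(cons(cons(cons(a, c), a), c), cons(a, cons(a, c)))), c)), cons(cons(a, c), cons(c, c)))  →  cons(cons(cons(a, a), g(cons(cons(cons(a, c), a), c), cons(a, cons(a, c)))), c)   [R1 at ε]
2. cons(cons(cons(a, a), g(cons(cons(cons(a, c), a), c), cons(a, cons(a, c)))), c)  →  cons(cons(cons(a, a), c), c)   [R1 at 1.2]

Reduce t₂ = cons(cons(h(cons(cons(cons(a, cons(a, c)), c), c)), a), g(cons(cons(cons(cons(c, c), cons(c, c)), c), cons(a, a)), c)):
1. cons(cons(h(cons(cons(cons(a, cons(a, c)), c), c)), a), g(cons(cons(cons(cons(c, c), cons(c, c)), c), cons(a, a)), c))  →  cons(cons(a, a), g(cons(cons(cons(cons(c, c), cons(c, c)), c), cons(a, a)), c))   [R2 at 1.1]
2. cons(cons(a, a), g(cons(cons(cons(cons(c, c), cons(c, c)), c), cons(a, a)), c))  →  cons(cons(a, a), cons(a, a))   [R1 at 2]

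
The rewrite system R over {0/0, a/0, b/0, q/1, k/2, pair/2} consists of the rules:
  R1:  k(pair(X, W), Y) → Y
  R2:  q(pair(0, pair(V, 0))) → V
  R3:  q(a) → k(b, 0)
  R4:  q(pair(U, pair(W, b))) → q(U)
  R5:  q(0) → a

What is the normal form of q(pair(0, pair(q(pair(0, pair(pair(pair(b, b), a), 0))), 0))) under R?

pair(pair(b, b), a)

1. q(pair(0, pair(q(pair(0, pair(pair(pair(b, b), a), 0))), 0)))  →  q(pair(0, pair(pair(pair(b, b), a), 0)))   [R2 at ε]
2. q(pair(0, pair(pair(pair(b, b), a), 0)))  →  pair(pair(b, b), a)   [R2 at ε]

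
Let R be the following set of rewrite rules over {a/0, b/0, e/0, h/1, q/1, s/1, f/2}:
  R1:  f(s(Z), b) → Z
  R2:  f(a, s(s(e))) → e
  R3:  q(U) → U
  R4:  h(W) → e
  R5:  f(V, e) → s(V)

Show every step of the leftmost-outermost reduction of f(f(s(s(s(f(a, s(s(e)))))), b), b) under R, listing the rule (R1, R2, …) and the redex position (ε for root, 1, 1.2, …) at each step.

1. f(f(s(s(s(f(a, s(s(e)))))), b), b)  →  f(s(s(f(a, s(s(e))))), b)   [R1 at 1]
2. f(s(s(f(a, s(s(e))))), b)  →  s(f(a, s(s(e))))   [R1 at ε]
3. s(f(a, s(s(e))))  →  s(e)   [R2 at 1]

s(e)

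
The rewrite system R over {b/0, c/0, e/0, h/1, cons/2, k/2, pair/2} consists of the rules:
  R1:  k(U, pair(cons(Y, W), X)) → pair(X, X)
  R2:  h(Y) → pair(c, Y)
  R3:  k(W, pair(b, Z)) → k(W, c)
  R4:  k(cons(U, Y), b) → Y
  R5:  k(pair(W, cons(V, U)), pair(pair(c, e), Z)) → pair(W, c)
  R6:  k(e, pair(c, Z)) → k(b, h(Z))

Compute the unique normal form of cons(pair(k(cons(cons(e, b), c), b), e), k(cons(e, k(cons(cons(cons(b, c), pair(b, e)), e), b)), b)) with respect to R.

1. cons(pair(k(cons(cons(e, b), c), b), e), k(cons(e, k(cons(cons(cons(b, c), pair(b, e)), e), b)), b))  →  cons(pair(c, e), k(cons(e, k(cons(cons(cons(b, c), pair(b, e)), e), b)), b))   [R4 at 1.1]
2. cons(pair(c, e), k(cons(e, k(cons(cons(cons(b, c), pair(b, e)), e), b)), b))  →  cons(pair(c, e), k(cons(cons(cons(b, c), pair(b, e)), e), b))   [R4 at 2]
3. cons(pair(c, e), k(cons(cons(cons(b, c), pair(b, e)), e), b))  →  cons(pair(c, e), e)   [R4 at 2]

cons(pair(c, e), e)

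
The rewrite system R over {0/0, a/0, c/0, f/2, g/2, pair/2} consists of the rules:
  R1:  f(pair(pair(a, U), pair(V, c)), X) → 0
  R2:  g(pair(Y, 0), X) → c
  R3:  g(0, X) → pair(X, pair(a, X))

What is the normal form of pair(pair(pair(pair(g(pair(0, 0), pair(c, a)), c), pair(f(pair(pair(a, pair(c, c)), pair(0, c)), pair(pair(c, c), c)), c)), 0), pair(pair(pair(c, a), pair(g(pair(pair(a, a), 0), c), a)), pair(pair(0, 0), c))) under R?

pair(pair(pair(pair(c, c), pair(0, c)), 0), pair(pair(pair(c, a), pair(c, a)), pair(pair(0, 0), c)))

1. pair(pair(pair(pair(g(pair(0, 0), pair(c, a)), c), pair(f(pair(pair(a, pair(c, c)), pair(0, c)), pair(pair(c, c), c)), c)), 0), pair(pair(pair(c, a), pair(g(pair(pair(a, a), 0), c), a)), pair(pair(0, 0), c)))  →  pair(pair(pair(pair(c, c), pair(f(pair(pair(a, pair(c, c)), pair(0, c)), pair(pair(c, c), c)), c)), 0), pair(pair(pair(c, a), pair(g(pair(pair(a, a), 0), c), a)), pair(pair(0, 0), c)))   [R2 at 1.1.1.1]
2. pair(pair(pair(pair(c, c), pair(f(pair(pair(a, pair(c, c)), pair(0, c)), pair(pair(c, c), c)), c)), 0), pair(pair(pair(c, a), pair(g(pair(pair(a, a), 0), c), a)), pair(pair(0, 0), c)))  →  pair(pair(pair(pair(c, c), pair(0, c)), 0), pair(pair(pair(c, a), pair(g(pair(pair(a, a), 0), c), a)), pair(pair(0, 0), c)))   [R1 at 1.1.2.1]
3. pair(pair(pair(pair(c, c), pair(0, c)), 0), pair(pair(pair(c, a), pair(g(pair(pair(a, a), 0), c), a)), pair(pair(0, 0), c)))  →  pair(pair(pair(pair(c, c), pair(0, c)), 0), pair(pair(pair(c, a), pair(c, a)), pair(pair(0, 0), c)))   [R2 at 2.1.2.1]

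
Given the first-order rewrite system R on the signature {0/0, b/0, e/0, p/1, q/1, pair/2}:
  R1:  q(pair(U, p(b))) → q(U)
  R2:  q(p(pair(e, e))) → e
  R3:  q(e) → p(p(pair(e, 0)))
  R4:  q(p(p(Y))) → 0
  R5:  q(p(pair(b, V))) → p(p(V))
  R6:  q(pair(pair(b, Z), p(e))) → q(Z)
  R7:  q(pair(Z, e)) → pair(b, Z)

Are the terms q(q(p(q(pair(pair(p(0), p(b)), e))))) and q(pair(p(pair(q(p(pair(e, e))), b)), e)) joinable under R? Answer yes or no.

Reduce t₁ = q(q(p(q(pair(pair(p(0), p(b)), e))))):
1. q(q(p(q(pair(pair(p(0), p(b)), e)))))  →  q(q(p(pair(b, pair(p(0), p(b))))))   [R7 at 1.1.1]
2. q(q(p(pair(b, pair(p(0), p(b))))))  →  q(p(p(pair(p(0), p(b)))))   [R5 at 1]
3. q(p(p(pair(p(0), p(b)))))  →  0   [R4 at ε]

Reduce t₂ = q(pair(p(pair(q(p(pair(e, e))), b)), e)):
1. q(pair(p(pair(q(p(pair(e, e))), b)), e))  →  pair(b, p(pair(q(p(pair(e, e))), b)))   [R7 at ε]
2. pair(b, p(pair(q(p(pair(e, e))), b)))  →  pair(b, p(pair(e, b)))   [R2 at 2.1.1]

no — NF(t₁) = 0, NF(t₂) = pair(b, p(pair(e, b)))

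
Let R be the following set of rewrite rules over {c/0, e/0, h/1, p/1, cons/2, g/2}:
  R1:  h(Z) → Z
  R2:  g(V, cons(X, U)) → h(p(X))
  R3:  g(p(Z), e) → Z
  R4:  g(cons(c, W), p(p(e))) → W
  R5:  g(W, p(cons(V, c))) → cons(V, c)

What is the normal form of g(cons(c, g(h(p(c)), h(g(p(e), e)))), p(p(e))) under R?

c

1. g(cons(c, g(h(p(c)), h(g(p(e), e)))), p(p(e)))  →  g(h(p(c)), h(g(p(e), e)))   [R4 at ε]
2. g(h(p(c)), h(g(p(e), e)))  →  g(p(c), h(g(p(e), e)))   [R1 at 1]
3. g(p(c), h(g(p(e), e)))  →  g(p(c), g(p(e), e))   [R1 at 2]
4. g(p(c), g(p(e), e))  →  g(p(c), e)   [R3 at 2]
5. g(p(c), e)  →  c   [R3 at ε]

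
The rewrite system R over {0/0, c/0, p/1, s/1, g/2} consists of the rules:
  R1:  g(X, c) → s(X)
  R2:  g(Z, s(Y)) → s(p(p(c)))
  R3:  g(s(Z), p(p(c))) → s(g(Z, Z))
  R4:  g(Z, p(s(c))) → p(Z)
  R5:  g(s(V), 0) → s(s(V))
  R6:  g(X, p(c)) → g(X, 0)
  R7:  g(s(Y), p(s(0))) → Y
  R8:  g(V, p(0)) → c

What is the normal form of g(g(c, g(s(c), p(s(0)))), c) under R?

1. g(g(c, g(s(c), p(s(0)))), c)  →  s(g(c, g(s(c), p(s(0)))))   [R1 at ε]
2. s(g(c, g(s(c), p(s(0)))))  →  s(g(c, c))   [R7 at 1.2]
3. s(g(c, c))  →  s(s(c))   [R1 at 1]

s(s(c))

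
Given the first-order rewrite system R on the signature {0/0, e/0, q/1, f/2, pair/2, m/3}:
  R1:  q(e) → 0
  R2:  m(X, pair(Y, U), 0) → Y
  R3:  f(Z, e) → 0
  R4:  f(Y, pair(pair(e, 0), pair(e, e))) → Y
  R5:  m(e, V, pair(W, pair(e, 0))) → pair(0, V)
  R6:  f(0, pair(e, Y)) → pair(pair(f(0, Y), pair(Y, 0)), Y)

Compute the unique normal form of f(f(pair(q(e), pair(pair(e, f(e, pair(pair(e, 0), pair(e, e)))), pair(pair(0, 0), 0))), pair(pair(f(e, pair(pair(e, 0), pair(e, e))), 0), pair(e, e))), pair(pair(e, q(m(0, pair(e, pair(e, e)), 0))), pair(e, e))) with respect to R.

1. f(f(pair(q(e), pair(pair(e, f(e, pair(pair(e, 0), pair(e, e)))), pair(pair(0, 0), 0))), pair(pair(f(e, pair(pair(e, 0), pair(e, e))), 0), pair(e, e))), pair(pair(e, q(m(0, pair(e, pair(e, e)), 0))), pair(e, e)))  →  f(f(pair(0, pair(pair(e, f(e, pair(pair(e, 0), pair(e, e)))), pair(pair(0, 0), 0))), pair(pair(f(e, pair(pair(e, 0), pair(e, e))), 0), pair(e, e))), pair(pair(e, q(m(0, pair(e, pair(e, e)), 0))), pair(e, e)))   [R1 at 1.1.1]
2. f(f(pair(0, pair(pair(e, f(e, pair(pair(e, 0), pair(e, e)))), pair(pair(0, 0), 0))), pair(pair(f(e, pair(pair(e, 0), pair(e, e))), 0), pair(e, e))), pair(pair(e, q(m(0, pair(e, pair(e, e)), 0))), pair(e, e)))  →  f(f(pair(0, pair(pair(e, e), pair(pair(0, 0), 0))), pair(pair(f(e, pair(pair(e, 0), pair(e, e))), 0), pair(e, e))), pair(pair(e, q(m(0, pair(e, pair(e, e)), 0))), pair(e, e)))   [R4 at 1.1.2.1.2]
3. f(f(pair(0, pair(pair(e, e), pair(pair(0, 0), 0))), pair(pair(f(e, pair(pair(e, 0), pair(e, e))), 0), pair(e, e))), pair(pair(e, q(m(0, pair(e, pair(e, e)), 0))), pair(e, e)))  →  f(f(pair(0, pair(pair(e, e), pair(pair(0, 0), 0))), pair(pair(e, 0), pair(e, e))), pair(pair(e, q(m(0, pair(e, pair(e, e)), 0))), pair(e, e)))   [R4 at 1.2.1.1]
4. f(f(pair(0, pair(pair(e, e), pair(pair(0, 0), 0))), pair(pair(e, 0), pair(e, e))), pair(pair(e, q(m(0, pair(e, pair(e, e)), 0))), pair(e, e)))  →  f(pair(0, pair(pair(e, e), pair(pair(0, 0), 0))), pair(pair(e, q(m(0, pair(e, pair(e, e)), 0))), pair(e, e)))   [R4 at 1]
5. f(pair(0, pair(pair(e, e), pair(pair(0, 0), 0))), pair(pair(e, q(m(0, pair(e, pair(e, e)), 0))), pair(e, e)))  →  f(pair(0, pair(pair(e, e), pair(pair(0, 0), 0))), pair(pair(e, q(e)), pair(e, e)))   [R2 at 2.1.2.1]
6. f(pair(0, pair(pair(e, e), pair(pair(0, 0), 0))), pair(pair(e, q(e)), pair(e, e)))  →  f(pair(0, pair(pair(e, e), pair(pair(0, 0), 0))), pair(pair(e, 0), pair(e, e)))   [R1 at 2.1.2]
7. f(pair(0, pair(pair(e, e), pair(pair(0, 0), 0))), pair(pair(e, 0), pair(e, e)))  →  pair(0, pair(pair(e, e), pair(pair(0, 0), 0)))   [R4 at ε]

pair(0, pair(pair(e, e), pair(pair(0, 0), 0)))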